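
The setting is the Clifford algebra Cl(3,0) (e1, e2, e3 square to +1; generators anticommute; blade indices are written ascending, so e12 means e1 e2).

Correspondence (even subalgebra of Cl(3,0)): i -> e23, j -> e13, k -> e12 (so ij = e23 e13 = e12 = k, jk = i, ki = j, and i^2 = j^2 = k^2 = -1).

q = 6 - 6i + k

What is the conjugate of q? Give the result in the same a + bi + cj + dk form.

In blades: q = 6 + e12 - 6*e23.
Quaternion conjugation is reversion on the even subalgebra: the scalar is fixed and every grade-2 blade flips sign, giving 6 - e12 + 6*e23; translating back:
Answer: 6 + 6i - k


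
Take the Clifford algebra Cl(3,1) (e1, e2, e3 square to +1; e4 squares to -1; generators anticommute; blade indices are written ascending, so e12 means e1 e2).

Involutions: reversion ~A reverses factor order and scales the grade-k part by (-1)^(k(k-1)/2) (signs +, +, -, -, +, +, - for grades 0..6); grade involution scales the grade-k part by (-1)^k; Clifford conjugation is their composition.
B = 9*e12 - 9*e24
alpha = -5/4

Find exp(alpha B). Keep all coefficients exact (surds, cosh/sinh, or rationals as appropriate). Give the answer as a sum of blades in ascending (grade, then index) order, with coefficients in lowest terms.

B^2 term by term: the squares give (9)^2*(e12)^2 + (-9)^2*(e24)^2 = 81*(-1) + 81*(+1) = 0 (each basis 2-blade squares to minus the product of its generators' squares); cross terms between blades sharing an index anticommute and cancel. So B^2 = 0.
B^2 = 0, so the series closes: exp(alpha B) = 1 + alpha B (parabolic case).
Answer: 1 - 45/4*e12 + 45/4*e24


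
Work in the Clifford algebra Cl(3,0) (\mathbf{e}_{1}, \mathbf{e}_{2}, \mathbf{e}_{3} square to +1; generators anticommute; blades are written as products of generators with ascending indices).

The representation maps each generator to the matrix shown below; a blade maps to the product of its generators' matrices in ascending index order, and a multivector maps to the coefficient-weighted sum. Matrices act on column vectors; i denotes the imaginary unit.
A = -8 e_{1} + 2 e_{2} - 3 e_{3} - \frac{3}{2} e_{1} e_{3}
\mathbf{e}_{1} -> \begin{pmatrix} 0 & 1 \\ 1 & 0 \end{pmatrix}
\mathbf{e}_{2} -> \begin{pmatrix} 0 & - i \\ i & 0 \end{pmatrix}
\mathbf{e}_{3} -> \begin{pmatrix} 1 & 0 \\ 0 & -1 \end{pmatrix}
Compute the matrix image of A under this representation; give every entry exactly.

Bivector images (products of the table entries): rho(e_{1} e_{3}) = rho(\mathbf{e}_{1})rho(\mathbf{e}_{3}) = \begin{pmatrix} 0 & -1 \\ 1 & 0 \end{pmatrix}.
M = (-8)*rho(e_{1}) + (2)*rho(e_{2}) + (-3)*rho(e_{3}) + (-\frac{3}{2})*rho(e_{1} e_{3}), summed entrywise:
Answer: \begin{pmatrix} -3 & - \frac{13}{2} - 2 i \\ - \frac{19}{2} + 2 i & 3 \end{pmatrix}


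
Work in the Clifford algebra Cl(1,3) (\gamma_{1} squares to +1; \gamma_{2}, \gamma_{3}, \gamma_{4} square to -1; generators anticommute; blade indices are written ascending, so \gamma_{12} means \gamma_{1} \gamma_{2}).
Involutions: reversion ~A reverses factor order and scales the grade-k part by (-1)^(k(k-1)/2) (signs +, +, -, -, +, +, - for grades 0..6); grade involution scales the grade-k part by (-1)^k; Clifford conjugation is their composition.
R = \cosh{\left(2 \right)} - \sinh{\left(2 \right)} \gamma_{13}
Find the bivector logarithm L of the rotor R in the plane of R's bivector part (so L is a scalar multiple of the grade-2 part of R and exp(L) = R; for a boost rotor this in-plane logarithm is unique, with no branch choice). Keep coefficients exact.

The scalar part of R is \cosh{\left(2 \right)}, which determines |rapidity| via cosh; the sign lives in the bivector part, and pairing them (bivector part over sinh of the rapidity = the plane) gives the unique in-plane L = rapidity * plane.
Concretely: cosh(rapidity) = \cosh{\left(2 \right)} gives rapidity = ±2, and since rapidity/sinh(rapidity) is even the sign is immaterial: L = (rapidity/sinh(rapidity)) * <R>_2 = (\frac{2}{\sinh{\left(2 \right)}}) * <R>_2.
Answer: -2 \gamma_{13}


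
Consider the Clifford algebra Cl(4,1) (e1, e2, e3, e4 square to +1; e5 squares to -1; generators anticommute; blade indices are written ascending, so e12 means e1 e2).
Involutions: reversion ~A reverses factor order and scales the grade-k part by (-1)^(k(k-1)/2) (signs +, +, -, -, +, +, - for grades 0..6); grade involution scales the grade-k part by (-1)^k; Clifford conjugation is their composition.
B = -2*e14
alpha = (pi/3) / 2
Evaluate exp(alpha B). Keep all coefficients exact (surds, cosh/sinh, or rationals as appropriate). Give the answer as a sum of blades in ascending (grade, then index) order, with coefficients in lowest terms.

B^2 = (-2)^2*(e14)^2 = 4*(-1) = -4 (a basis 2-blade squares to minus the product of its generators' squares).
B^2 = -4 — since the square is negative, the closed form is circular: l = 2, alpha*l = pi/3, so exp(alpha B) = cos(pi/3) + (sin(pi/3)/2)*B = 1/2 + (sqrt(3)/4)*B.
Answer: 1/2 - sqrt(3)/2*e14


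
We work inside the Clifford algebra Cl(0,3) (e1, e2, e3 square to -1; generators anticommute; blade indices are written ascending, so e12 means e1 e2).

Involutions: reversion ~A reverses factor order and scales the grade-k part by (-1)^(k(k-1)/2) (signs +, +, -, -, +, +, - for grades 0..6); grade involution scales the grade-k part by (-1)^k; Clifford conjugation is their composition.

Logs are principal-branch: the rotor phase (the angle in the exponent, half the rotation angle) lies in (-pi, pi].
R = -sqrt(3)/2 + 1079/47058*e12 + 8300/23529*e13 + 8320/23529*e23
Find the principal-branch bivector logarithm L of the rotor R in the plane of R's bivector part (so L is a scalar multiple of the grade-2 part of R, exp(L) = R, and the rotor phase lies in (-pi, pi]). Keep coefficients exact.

The scalar part of R is -sqrt(3)/2, and that scalar determines the rotor phase on the principal branch; recovering the unit plane as bivector-part over sine of the phase gives L = phase * plane.
Concretely: cos(phase) = -sqrt(3)/2 gives phase = ±5*pi/6, and since phase/sin(phase) is even the sign is immaterial: L = (phase/sin(phase)) * <R>_2 = (5*pi/3) * <R>_2.
Answer: 5395*pi/141174*e12 + 41500*pi/70587*e13 + 41600*pi/70587*e23


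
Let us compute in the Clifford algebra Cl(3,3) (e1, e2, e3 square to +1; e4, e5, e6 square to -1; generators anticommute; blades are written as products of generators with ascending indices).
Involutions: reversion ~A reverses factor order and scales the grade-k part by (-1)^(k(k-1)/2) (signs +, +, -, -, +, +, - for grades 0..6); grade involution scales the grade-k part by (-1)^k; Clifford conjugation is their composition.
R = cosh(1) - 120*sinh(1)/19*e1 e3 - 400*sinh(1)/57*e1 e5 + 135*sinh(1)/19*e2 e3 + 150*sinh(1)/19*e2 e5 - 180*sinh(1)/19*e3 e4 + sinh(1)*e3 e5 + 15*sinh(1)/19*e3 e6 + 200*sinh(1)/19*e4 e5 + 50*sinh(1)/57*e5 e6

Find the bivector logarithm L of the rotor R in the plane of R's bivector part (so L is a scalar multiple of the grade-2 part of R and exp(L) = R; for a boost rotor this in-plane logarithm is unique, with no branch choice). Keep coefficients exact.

The scalar part of R is cosh(1), so cosh pins the rapidity up to sign — the sign comes from the bivector part; dividing that part by sinh of the rapidity yields the plane, and the in-plane L = rapidity * plane is unique because the two sign choices cancel.
Concretely: cosh(rapidity) = cosh(1) gives rapidity = ±1, and since rapidity/sinh(rapidity) is even the sign is immaterial: L = (rapidity/sinh(rapidity)) * <R>_2 = (1/sinh(1)) * <R>_2.
Answer: -120/19*e1 e3 - 400/57*e1 e5 + 135/19*e2 e3 + 150/19*e2 e5 - 180/19*e3 e4 + e3 e5 + 15/19*e3 e6 + 200/19*e4 e5 + 50/57*e5 e6


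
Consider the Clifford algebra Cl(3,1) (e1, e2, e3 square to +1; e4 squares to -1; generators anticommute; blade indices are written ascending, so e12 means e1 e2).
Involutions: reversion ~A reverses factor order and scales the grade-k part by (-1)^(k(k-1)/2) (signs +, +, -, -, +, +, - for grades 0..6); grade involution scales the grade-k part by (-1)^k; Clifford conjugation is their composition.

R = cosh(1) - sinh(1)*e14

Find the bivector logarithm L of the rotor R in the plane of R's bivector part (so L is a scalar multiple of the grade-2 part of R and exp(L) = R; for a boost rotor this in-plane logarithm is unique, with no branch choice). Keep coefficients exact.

The scalar part of R is cosh(1), which determines |rapidity| via cosh; the sign lives in the bivector part, and pairing them (bivector part over sinh of the rapidity = the plane) gives the unique in-plane L = rapidity * plane.
Concretely: cosh(rapidity) = cosh(1) gives rapidity = ±1, and since rapidity/sinh(rapidity) is even the sign is immaterial: L = (rapidity/sinh(rapidity)) * <R>_2 = (1/sinh(1)) * <R>_2.
Answer: -e14


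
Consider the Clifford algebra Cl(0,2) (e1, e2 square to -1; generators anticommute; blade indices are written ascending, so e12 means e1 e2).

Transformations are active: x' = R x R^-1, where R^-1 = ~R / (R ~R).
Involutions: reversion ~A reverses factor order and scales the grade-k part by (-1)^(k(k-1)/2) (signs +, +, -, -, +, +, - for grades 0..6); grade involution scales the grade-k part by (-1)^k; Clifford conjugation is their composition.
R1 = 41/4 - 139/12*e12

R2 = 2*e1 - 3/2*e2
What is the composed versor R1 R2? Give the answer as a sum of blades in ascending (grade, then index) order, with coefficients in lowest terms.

Distribute over the terms of R1 (each basis-blade product reordered to ascending indices, repeated generators contracted through their squares):
(41/4) R2 = 41/2*e1 - 123/8*e2
(-139/12*e12) R2 = -139/8*e1 - 139/6*e2
Summing the partial products and collecting blades:
Answer: 25/8*e1 - 925/24*e2


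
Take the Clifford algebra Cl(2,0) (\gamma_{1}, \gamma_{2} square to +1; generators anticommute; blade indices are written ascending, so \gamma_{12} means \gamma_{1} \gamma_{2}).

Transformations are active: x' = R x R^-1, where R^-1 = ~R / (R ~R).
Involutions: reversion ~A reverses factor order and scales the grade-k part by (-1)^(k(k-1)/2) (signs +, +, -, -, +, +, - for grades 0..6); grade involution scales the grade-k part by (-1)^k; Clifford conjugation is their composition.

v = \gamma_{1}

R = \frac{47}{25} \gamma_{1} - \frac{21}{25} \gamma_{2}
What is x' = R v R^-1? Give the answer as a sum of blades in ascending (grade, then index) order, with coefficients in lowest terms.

~R = \frac{47}{25} \gamma_{1} - \frac{21}{25} \gamma_{2}, and R ~R = \frac{106}{25}, so R^-1 = ~R / (\frac{106}{25}).
R v = \frac{47}{25} + \frac{21}{25} \gamma_{12}
Answer: \frac{884}{1325} \gamma_{1} - \frac{987}{1325} \gamma_{2}


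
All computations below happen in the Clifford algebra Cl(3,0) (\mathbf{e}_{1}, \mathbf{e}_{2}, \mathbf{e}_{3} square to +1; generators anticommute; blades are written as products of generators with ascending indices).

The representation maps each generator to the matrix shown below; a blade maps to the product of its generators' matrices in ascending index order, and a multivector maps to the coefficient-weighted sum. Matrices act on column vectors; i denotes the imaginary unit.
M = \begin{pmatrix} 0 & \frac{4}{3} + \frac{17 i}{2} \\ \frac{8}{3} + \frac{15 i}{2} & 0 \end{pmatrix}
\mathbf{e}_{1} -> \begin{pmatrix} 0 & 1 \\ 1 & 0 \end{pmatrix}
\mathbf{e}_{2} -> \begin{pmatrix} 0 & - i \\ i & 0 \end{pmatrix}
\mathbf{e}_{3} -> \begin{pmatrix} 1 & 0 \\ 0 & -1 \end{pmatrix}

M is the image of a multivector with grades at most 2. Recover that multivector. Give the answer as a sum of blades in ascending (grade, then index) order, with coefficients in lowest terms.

Method: 1, rho(e_{1}), rho(e_{2}), rho(e_{3}) form a trace-orthogonal basis of the 2x2 complex matrices (tr(X Y) = 2 if X = Y, else 0), so M = m0*1 + m1*rho(e_{1}) + m2*rho(e_{2}) + m3*rho(e_{3}) with m0 = tr(M)/2 = 0, m1 = tr(M rho(e_{1}))/2 = 2 + 8 i, m2 = tr(M rho(e_{2}))/2 = - \frac{1}{2} - \frac{2 i}{3}, m3 = tr(M rho(e_{3}))/2 = 0.
Multiplying table entries, the bivector images are rho(e_{1} e_{2}) = i*rho(e_{3}), rho(e_{1} e_{3}) = -i*rho(e_{2}), rho(e_{2} e_{3}) = i*rho(e_{1}); with real blade coefficients the real parts of m0..m3 are the coefficients of 1, e_{1}, e_{2}, e_{3} and the imaginary parts give the bivectors (e_{2} e_{3}: Im m1, e_{1} e_{3}: -Im m2, e_{1} e_{2}: Im m3).
Answer: 2 e_{1} - \frac{1}{2} e_{2} + \frac{2}{3} e_{1} e_{3} + 8 e_{2} e_{3}


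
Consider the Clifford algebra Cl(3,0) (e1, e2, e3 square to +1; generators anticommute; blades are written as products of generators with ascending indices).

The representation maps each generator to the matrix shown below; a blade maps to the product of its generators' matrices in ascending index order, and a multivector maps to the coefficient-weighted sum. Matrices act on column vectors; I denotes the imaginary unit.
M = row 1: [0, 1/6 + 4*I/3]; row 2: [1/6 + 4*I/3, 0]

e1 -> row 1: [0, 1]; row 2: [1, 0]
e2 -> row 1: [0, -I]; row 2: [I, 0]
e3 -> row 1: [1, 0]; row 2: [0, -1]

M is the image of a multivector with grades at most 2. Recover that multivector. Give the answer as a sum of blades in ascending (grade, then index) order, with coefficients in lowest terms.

Method: 1, rho(e1), rho(e2), rho(e3) form a trace-orthogonal basis of the 2x2 complex matrices (tr(X Y) = 2 if X = Y, else 0), so M = m0*1 + m1*rho(e1) + m2*rho(e2) + m3*rho(e3) with m0 = tr(M)/2 = 0, m1 = tr(M rho(e1))/2 = 1/6 + 4*I/3, m2 = tr(M rho(e2))/2 = 0, m3 = tr(M rho(e3))/2 = 0.
Multiplying table entries, the bivector images are rho(e1 e2) = I*rho(e3), rho(e1 e3) = -I*rho(e2), rho(e2 e3) = I*rho(e1); with real blade coefficients the real parts of m0..m3 are the coefficients of 1, e1, e2, e3 and the imaginary parts give the bivectors (e2 e3: Im m1, e1 e3: -Im m2, e1 e2: Im m3).
Answer: 1/6*e1 + 4/3*e2 e3


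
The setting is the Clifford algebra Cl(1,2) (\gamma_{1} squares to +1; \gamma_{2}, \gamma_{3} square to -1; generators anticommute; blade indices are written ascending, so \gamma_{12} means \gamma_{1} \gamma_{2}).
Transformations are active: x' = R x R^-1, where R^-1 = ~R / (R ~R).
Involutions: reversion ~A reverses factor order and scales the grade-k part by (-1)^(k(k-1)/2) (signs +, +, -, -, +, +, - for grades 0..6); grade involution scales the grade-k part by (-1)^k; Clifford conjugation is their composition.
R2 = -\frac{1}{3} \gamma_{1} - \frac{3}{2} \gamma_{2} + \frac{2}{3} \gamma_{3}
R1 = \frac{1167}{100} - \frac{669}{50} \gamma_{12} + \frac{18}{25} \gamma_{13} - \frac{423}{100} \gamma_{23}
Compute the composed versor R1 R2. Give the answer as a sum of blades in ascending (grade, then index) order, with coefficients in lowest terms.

Distribute over the terms of R2 (each basis-blade product reordered to ascending indices, repeated generators contracted through their squares):
R1 (-\frac{1}{3} \gamma_{1}) = -\frac{389}{100} \gamma_{1} - \frac{223}{50} \gamma_{2} + \frac{6}{25} \gamma_{3} + \frac{141}{100} \gamma_{123}
R1 (-\frac{3}{2} \gamma_{2}) = -\frac{2007}{100} \gamma_{1} - \frac{3501}{200} \gamma_{2} + \frac{1269}{200} \gamma_{3} + \frac{27}{25} \gamma_{123}
R1 (\frac{2}{3} \gamma_{3}) = -\frac{12}{25} \gamma_{1} + \frac{141}{50} \gamma_{2} + \frac{389}{50} \gamma_{3} - \frac{223}{25} \gamma_{123}
Summing the partial products and collecting blades:
Answer: -\frac{611}{25} \gamma_{1} - \frac{3829}{200} \gamma_{2} + \frac{2873}{200} \gamma_{3} - \frac{643}{100} \gamma_{123}


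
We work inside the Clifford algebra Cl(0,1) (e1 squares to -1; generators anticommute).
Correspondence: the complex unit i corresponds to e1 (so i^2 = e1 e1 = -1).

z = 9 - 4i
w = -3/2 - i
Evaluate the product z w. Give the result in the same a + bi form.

In blades: z = 9 - 4*e1, w = -3/2 - e1.
Distribute z over w term by term (generator squares from the signature, products reordered to ascending indices): (9)*w = -27/2 - 9*e1; (-4*e1)*w = -4 + 6*e1.
Sum: -35/2 - 3*e1; translating back through the correspondence:
Answer: -35/2 - 3i


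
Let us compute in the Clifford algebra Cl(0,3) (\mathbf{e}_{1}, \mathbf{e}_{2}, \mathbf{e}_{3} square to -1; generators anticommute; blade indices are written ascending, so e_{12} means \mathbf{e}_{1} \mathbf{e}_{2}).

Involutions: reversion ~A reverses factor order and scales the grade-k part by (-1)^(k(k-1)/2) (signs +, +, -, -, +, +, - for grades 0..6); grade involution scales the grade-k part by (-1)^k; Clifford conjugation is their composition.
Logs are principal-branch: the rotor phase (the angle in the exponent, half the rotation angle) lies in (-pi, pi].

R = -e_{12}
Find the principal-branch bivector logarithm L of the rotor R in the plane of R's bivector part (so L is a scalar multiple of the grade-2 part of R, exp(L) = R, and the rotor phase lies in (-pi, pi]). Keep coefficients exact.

The scalar part of R is 0, which pins the rotor phase on the principal branch; dividing the bivector part by the sine of that phase recovers the unit plane, and L is the phase times that plane.
Concretely: cos(phase) = 0 gives phase = ±\frac{\pi}{2}, and since phase/sin(phase) is even the sign is immaterial: L = (phase/sin(phase)) * <R>_2 = (\frac{\pi}{2}) * <R>_2.
Answer: - \frac{\pi}{2} e_{12}


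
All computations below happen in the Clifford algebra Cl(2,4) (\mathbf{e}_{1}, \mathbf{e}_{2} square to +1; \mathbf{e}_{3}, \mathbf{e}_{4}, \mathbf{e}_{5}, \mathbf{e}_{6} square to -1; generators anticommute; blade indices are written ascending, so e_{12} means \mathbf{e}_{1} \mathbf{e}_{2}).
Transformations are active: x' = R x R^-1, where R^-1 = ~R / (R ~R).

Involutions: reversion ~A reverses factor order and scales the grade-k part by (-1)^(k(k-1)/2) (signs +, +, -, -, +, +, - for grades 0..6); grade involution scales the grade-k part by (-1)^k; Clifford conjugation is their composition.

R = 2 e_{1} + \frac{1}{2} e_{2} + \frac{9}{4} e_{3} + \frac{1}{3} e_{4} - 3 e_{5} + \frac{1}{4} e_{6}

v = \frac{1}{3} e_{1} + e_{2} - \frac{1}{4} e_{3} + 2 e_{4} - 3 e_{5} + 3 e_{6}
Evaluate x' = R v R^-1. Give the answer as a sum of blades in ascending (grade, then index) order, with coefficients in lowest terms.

~R = 2 e_{1} + \frac{1}{2} e_{2} + \frac{9}{4} e_{3} + \frac{1}{3} e_{4} - 3 e_{5} + \frac{1}{4} e_{6}, and R ~R = -\frac{719}{72}, so R^-1 = ~R / (-\frac{719}{72}).
R v = -\frac{139}{16} + \frac{11}{6} e_{12} - \frac{5}{4} e_{13} + \frac{35}{9} e_{14} - 5 e_{15} + \frac{71}{12} e_{16} - \frac{19}{8} e_{23} + \frac{2}{3} e_{24} + \frac{3}{2} e_{25} + \frac{5}{4} e_{26} + \frac{55}{12} e_{34} - \frac{15}{2} e_{35} + \frac{109}{16} e_{36} + 5 e_{45} + \frac{1}{2} e_{46} - \frac{33}{4} e_{56}
Answer: \frac{6787}{2157} e_{1} - \frac{187}{1438} e_{2} + \frac{5989}{1438} e_{3} - \frac{1021}{719} e_{4} - \frac{1596}{719} e_{5} - \frac{7377}{2876} e_{6}


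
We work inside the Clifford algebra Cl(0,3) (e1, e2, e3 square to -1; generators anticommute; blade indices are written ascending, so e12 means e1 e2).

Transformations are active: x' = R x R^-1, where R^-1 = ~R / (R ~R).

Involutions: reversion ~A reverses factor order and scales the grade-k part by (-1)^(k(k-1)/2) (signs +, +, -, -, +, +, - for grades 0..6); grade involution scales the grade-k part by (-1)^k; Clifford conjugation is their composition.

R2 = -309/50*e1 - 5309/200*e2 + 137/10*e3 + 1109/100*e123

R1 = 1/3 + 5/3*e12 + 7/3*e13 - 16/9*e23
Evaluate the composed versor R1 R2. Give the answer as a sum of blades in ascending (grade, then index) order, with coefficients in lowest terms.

Distribute over the terms of R1 (each basis-blade product reordered to ascending indices, repeated generators contracted through their squares):
(1/3) R2 = -103/50*e1 - 5309/600*e2 + 137/30*e3 + 1109/300*e123
(5/3*e12) R2 = 5309/120*e1 - 103/10*e2 - 1109/60*e3 + 137/6*e123
(7/3*e13) R2 = -959/30*e1 + 7763/300*e2 - 721/50*e3 + 37163/600*e123
(-16/9*e23) R2 = 4436/225*e1 + 1096/45*e2 + 10618/225*e3 + 824/75*e123
Summing the partial products and collecting blades:
Answer: 2155/72*e1 + 55951/1800*e2 + 16969/900*e3 + 19891/200*e123


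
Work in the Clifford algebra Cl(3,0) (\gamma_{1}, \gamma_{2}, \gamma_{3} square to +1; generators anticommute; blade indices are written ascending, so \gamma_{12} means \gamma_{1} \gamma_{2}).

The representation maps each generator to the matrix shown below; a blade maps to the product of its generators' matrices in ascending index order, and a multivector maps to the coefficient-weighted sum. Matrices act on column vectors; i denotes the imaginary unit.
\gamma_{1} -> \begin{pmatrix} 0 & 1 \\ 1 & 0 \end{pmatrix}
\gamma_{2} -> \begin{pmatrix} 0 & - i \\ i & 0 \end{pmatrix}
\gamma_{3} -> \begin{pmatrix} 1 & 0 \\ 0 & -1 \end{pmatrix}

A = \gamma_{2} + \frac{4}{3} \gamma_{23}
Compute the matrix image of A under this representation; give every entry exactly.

Bivector images (products of the table entries): rho(\gamma_{23}) = rho(\gamma_{2})rho(\gamma_{3}) = \begin{pmatrix} 0 & i \\ i & 0 \end{pmatrix}.
M = (1)*rho(\gamma_{2}) + (\frac{4}{3})*rho(\gamma_{23}), summed entrywise:
Answer: \begin{pmatrix} 0 & \frac{i}{3} \\ \frac{7 i}{3} & 0 \end{pmatrix}


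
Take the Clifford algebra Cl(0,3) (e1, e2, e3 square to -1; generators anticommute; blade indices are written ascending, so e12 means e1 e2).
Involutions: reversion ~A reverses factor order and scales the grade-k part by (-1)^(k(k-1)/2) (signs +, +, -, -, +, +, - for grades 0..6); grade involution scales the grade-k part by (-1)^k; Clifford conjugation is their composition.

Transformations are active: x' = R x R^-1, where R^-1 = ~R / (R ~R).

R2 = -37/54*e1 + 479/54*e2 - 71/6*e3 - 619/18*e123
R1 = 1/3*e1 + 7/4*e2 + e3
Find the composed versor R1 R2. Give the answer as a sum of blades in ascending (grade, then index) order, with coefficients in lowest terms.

Distribute over the terms of R1 (each basis-blade product reordered to ascending indices, repeated generators contracted through their squares):
(1/3*e1) R2 = 37/162 + 479/162*e12 - 71/18*e13 + 619/54*e23
(7/4*e2) R2 = -3353/216 + 259/216*e12 - 4333/72*e13 - 497/24*e23
(e3) R2 = 71/6 + 619/18*e12 + 37/54*e13 - 479/54*e23
Summing the partial products and collecting blades:
Answer: -2243/648 + 24977/648*e12 - 13703/216*e13 - 3913/216*e23


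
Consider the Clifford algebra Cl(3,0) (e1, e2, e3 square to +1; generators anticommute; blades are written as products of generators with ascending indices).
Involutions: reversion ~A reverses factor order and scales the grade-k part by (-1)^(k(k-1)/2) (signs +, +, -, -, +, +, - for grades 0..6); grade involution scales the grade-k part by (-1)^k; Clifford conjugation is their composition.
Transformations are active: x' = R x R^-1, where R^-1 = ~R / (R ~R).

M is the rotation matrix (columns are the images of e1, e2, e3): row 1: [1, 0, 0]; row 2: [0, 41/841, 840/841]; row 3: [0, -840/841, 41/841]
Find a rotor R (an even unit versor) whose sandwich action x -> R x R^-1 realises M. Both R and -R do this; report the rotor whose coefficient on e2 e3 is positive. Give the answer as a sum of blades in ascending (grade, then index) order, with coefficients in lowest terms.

Method: write R = a + b12*e1 e2 + b13*e1 e3 + b23*e2 e3 with a^2 + b12^2 + b13^2 + b23^2 = 1 (so R^-1 = ~R). Expanding the columns R e_j ~R gives tr M = 4a^2 - 1 and, from the antisymmetric part, M21 - M12 = -4a*b12, M13 - M31 = 4a*b13, M32 - M23 = -4a*b23.
Here tr M = 923/841, so a^2 = (1 + tr M)/4 = 441/841 and a = ±21/29. Taking a = 21/29: M21 - M12 = 0, M13 - M31 = 0, M32 - M23 = -1680/841, giving b12 = 0, b13 = 0, b23 = 20/29, i.e. R = 21/29 + 20/29*e2 e3.
Its e2 e3 coefficient is already positive.
Answer: 21/29 + 20/29*e2 e3. Uniqueness: Spin(3) -> SO(3) maps R and -R to the same rotation of trace 923/841; fixing the sign of the e2 e3 coefficient removes the ambiguity.


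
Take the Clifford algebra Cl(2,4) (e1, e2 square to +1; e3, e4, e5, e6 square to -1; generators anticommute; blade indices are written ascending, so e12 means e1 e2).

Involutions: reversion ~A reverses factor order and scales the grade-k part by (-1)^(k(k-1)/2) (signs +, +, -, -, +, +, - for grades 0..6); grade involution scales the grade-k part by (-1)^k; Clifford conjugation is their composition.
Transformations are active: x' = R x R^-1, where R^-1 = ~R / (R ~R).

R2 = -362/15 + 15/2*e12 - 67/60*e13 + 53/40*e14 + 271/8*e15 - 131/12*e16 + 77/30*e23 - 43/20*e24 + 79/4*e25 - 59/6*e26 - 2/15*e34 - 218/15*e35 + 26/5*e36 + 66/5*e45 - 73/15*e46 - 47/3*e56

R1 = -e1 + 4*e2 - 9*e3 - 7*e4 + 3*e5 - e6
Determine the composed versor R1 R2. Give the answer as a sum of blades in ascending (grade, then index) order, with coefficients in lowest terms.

Distribute over the terms of R1 (each basis-blade product reordered to ascending indices, repeated generators contracted through their squares):
(-e1) R2 = 362/15*e1 - 15/2*e2 + 67/60*e3 - 53/40*e4 - 271/8*e5 + 131/12*e6 - 77/30*e123 + 43/20*e124 - 79/4*e125 + 59/6*e126 + 2/15*e134 + 218/15*e135 - 26/5*e136 - 66/5*e145 + 73/15*e146 + 47/3*e156
(4*e2) R2 = -30*e1 - 1448/15*e2 + 154/15*e3 - 43/5*e4 + 79*e5 - 118/3*e6 + 67/15*e123 - 53/10*e124 - 271/2*e125 + 131/3*e126 - 8/15*e234 - 872/15*e235 + 104/5*e236 + 264/5*e245 - 292/15*e246 - 188/3*e256
(-9*e3) R2 = 201/20*e1 - 231/10*e2 + 1086/5*e3 - 6/5*e4 - 654/5*e5 + 234/5*e6 - 135/2*e123 + 477/40*e134 + 2439/8*e135 - 393/4*e136 - 387/20*e234 + 711/4*e235 - 177/2*e236 - 594/5*e345 + 219/5*e346 + 141*e356
(-7*e4) R2 = -371/40*e1 + 301/20*e2 + 14/15*e3 + 2534/15*e4 + 462/5*e5 - 511/15*e6 - 105/2*e124 + 469/60*e134 + 1897/8*e145 - 917/12*e146 - 539/30*e234 + 553/4*e245 - 413/6*e246 - 1526/15*e345 + 182/5*e346 + 329/3*e456
(3*e5) R2 = 813/8*e1 + 237/4*e2 - 218/5*e3 + 198/5*e4 - 362/5*e5 + 47*e6 + 45/2*e125 - 67/20*e135 + 159/40*e145 + 131/4*e156 + 77/10*e235 - 129/20*e245 + 59/2*e256 - 2/5*e345 - 78/5*e356 + 73/5*e456
(-e6) R2 = 131/12*e1 + 59/6*e2 - 26/5*e3 + 73/15*e4 + 47/3*e5 + 362/15*e6 - 15/2*e126 + 67/60*e136 - 53/40*e146 - 271/8*e156 - 77/30*e236 + 43/20*e246 - 79/4*e256 + 2/15*e346 + 218/15*e356 - 66/5*e456
Summing the partial products and collecting blades:
Answer: 2149/20*e1 - 43*e2 + 10843/60*e3 + 8091/40*e4 - 6001/120*e5 + 1109/20*e6 - 328/5*e123 - 1113/20*e124 - 531/4*e125 + 46*e126 + 159/8*e134 + 37927/120*e135 - 307/3*e136 + 2279/10*e145 - 583/8*e146 + 349/24*e156 - 757/20*e234 + 7639/60*e235 - 1054/15*e236 + 923/5*e245 - 1723/20*e246 - 635/12*e256 - 3314/15*e345 + 241/3*e346 + 2099/15*e356 + 1666/15*e456


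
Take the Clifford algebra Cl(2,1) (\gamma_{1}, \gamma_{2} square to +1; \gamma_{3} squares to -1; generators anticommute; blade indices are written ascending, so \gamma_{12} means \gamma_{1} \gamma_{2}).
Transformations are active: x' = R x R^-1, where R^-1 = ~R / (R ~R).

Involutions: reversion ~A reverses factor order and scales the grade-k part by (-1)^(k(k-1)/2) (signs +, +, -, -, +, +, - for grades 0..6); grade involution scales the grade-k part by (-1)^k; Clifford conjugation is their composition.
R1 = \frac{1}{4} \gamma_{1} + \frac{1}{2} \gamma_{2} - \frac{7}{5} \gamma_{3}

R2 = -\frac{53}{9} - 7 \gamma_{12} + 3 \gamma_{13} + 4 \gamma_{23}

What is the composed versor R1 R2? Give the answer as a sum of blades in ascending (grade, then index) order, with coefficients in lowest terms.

Distribute over the terms of R1 (each basis-blade product reordered to ascending indices, repeated generators contracted through their squares):
(\frac{1}{4} \gamma_{1}) R2 = -\frac{53}{36} \gamma_{1} - \frac{7}{4} \gamma_{2} + \frac{3}{4} \gamma_{3} + \gamma_{123}
(\frac{1}{2} \gamma_{2}) R2 = \frac{7}{2} \gamma_{1} - \frac{53}{18} \gamma_{2} + 2 \gamma_{3} - \frac{3}{2} \gamma_{123}
(-\frac{7}{5} \gamma_{3}) R2 = -\frac{21}{5} \gamma_{1} - \frac{28}{5} \gamma_{2} + \frac{371}{45} \gamma_{3} + \frac{49}{5} \gamma_{123}
Summing the partial products and collecting blades:
Answer: -\frac{391}{180} \gamma_{1} - \frac{1853}{180} \gamma_{2} + \frac{1979}{180} \gamma_{3} + \frac{93}{10} \gamma_{123}


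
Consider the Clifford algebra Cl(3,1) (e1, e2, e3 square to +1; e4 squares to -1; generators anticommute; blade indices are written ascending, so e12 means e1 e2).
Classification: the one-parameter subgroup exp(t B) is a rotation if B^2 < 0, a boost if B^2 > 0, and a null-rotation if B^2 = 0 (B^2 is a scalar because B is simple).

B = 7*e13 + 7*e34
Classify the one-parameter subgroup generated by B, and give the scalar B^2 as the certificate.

B^2 term by term: the squares give (7)^2*(e13)^2 + (7)^2*(e34)^2 = 49*(-1) + 49*(+1) = 0 (each basis 2-blade squares to minus the product of its generators' squares); cross terms between blades sharing an index anticommute and cancel. So B^2 = 0.
Answer: null-rotation, certificate B^2 = 0. The invariant at work: B^2 = 0 is unchanged by conjugation, hence its sign classifies the subgroup whatever basis B is written in.


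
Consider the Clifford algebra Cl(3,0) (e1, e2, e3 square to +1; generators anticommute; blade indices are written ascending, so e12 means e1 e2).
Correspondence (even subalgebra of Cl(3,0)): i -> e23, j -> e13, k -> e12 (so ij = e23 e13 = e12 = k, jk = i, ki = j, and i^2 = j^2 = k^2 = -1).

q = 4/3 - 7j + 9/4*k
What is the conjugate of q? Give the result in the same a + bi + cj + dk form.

In blades: q = 4/3 + 9/4*e12 - 7*e13.
Quaternion conjugation is reversion on the even subalgebra: the scalar is fixed and every grade-2 blade flips sign, giving 4/3 - 9/4*e12 + 7*e13; translating back:
Answer: 4/3 + 7j - 9/4*k


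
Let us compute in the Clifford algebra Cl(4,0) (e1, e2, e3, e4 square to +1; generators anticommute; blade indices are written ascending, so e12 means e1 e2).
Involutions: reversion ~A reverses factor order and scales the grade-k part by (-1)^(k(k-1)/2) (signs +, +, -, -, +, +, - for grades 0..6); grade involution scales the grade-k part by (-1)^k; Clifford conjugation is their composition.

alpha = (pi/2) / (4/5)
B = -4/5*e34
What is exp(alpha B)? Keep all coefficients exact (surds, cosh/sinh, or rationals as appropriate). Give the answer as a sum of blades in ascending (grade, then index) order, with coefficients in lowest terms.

B^2 = (-4/5)^2*(e34)^2 = 16/25*(-1) = -16/25 (a basis 2-blade squares to minus the product of its generators' squares).
B^2 = -16/25 — a negative square means the series sums to a rotation: l = 4/5, alpha*l = pi/2, so exp(alpha B) = cos(pi/2) + (sin(pi/2)/(4/5))*B = 0 + (5/4)*B.
Answer: -e34


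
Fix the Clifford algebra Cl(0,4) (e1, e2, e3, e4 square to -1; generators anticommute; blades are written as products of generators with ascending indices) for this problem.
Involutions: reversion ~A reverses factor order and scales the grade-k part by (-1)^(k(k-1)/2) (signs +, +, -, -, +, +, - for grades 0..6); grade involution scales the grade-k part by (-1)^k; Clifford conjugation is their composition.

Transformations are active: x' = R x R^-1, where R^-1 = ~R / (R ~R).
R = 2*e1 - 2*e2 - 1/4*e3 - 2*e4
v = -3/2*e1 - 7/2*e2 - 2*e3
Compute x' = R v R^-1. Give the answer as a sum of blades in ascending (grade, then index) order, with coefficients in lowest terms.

~R = 2*e1 - 2*e2 - 1/4*e3 - 2*e4, and R ~R = -193/16, so R^-1 = ~R / (-193/16).
R v = -9/2 - 10*e1 e2 - 35/8*e1 e3 - 3*e1 e4 + 25/8*e2 e3 - 7*e2 e4 - 4*e3 e4
Answer: 1155/386*e1 + 775/386*e2 + 350/193*e3 - 288/193*e4


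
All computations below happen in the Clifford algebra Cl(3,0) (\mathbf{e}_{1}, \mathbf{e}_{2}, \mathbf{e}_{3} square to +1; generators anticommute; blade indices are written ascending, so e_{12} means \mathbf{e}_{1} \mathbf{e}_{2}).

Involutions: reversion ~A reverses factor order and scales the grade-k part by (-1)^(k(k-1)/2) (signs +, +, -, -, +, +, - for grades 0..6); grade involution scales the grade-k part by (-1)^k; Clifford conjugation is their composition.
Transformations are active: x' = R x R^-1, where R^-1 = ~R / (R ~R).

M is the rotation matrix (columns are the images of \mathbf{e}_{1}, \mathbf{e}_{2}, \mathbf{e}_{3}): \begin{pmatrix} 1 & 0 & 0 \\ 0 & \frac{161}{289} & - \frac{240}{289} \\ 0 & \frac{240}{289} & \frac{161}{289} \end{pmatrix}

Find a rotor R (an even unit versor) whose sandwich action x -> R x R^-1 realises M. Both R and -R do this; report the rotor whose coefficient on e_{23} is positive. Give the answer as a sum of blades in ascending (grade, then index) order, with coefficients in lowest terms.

Method: write R = a + b12*e_{12} + b13*e_{13} + b23*e_{23} with a^2 + b12^2 + b13^2 + b23^2 = 1 (so R^-1 = ~R). Expanding the columns R e_j ~R gives tr M = 4a^2 - 1 and, from the antisymmetric part, M21 - M12 = -4a*b12, M13 - M31 = 4a*b13, M32 - M23 = -4a*b23.
Here tr M = \frac{611}{289}, so a^2 = (1 + tr M)/4 = \frac{225}{289} and a = ±\frac{15}{17}. Taking a = \frac{15}{17}: M21 - M12 = 0, M13 - M31 = 0, M32 - M23 = \frac{480}{289}, giving b12 = 0, b13 = 0, b23 = -\frac{8}{17}, i.e. R = \frac{15}{17} - \frac{8}{17} e_{23}.
Its e_{23} coefficient is negative, so report the other preimage -R.
Answer: -\frac{15}{17} + \frac{8}{17} e_{23}. Recall the cover is two-to-one: with M of trace \frac{611}{289}, both preimages act alike, and the stated e_{23} sign chooses the sheet.


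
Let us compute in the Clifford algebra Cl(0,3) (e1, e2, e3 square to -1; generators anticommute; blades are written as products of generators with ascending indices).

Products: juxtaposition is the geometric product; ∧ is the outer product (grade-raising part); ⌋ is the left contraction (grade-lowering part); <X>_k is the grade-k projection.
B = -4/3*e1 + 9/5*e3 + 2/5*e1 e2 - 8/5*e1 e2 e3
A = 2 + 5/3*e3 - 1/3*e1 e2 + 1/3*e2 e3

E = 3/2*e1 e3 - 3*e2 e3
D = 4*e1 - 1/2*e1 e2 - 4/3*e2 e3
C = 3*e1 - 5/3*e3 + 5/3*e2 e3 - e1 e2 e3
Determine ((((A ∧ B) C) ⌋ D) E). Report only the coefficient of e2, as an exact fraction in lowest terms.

step 1: -8/3*e1 + 18/5*e3 + 4/5*e1 e2 + 20/9*e1 e3 - 161/45*e1 e2 e3
step 2: 791/45 + 29/3*e1 + 278/45*e2 + 112/15*e3 + 181/135*e1 e2 - 346/45*e1 e3 + 121/15*e2 e3 - 52/9*e1 e2 e3
step 3: -1471/54 + 605/9*e1 - 461/90*e2 + 1112/135*e3 - 791/90*e1 e2 - 3164/135*e2 e3
step 4: -3164/45 + 556/45*e1 - 1112/45*e2 - 581/5*e3 + 1582/45*e1 e2 - 12101/180*e1 e3 + 12337/180*e2 e3 - 11639/60*e1 e2 e3
Answer: -1112/45


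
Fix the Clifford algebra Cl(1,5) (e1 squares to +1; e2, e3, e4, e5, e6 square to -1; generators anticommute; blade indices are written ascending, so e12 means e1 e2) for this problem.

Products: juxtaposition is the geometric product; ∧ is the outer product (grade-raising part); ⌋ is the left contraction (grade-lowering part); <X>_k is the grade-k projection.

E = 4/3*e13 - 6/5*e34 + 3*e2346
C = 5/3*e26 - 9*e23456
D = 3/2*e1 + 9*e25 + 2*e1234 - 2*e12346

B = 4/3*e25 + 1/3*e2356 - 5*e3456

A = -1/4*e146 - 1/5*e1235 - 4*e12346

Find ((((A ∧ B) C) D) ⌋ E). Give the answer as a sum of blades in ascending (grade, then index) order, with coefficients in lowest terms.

step 1: 1/3*e12456
step 2: 3*e13 - 5/9*e145
step 3: -9/2*e3 - 6*e24 - 5/6*e45 + 5*e124 - 10/9*e235 + 6*e246 - 27*e1235 + 10/9*e2356
step 4: -6*e1 + 18*e3 - 27/5*e4 - 18*e36 - 27/2*e246
Answer: -6*e1 + 18*e3 - 27/5*e4 - 18*e36 - 27/2*e246


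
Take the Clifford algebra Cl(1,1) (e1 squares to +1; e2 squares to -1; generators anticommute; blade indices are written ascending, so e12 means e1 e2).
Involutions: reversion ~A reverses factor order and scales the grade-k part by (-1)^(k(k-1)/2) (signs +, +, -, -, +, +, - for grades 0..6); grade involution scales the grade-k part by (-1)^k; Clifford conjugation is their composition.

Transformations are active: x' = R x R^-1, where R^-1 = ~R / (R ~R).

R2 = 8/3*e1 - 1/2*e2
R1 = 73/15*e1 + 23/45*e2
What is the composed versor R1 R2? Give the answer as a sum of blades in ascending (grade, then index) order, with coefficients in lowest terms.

Distribute over the terms of R1 (each basis-blade product reordered to ascending indices, repeated generators contracted through their squares):
(73/15*e1) R2 = 584/45 - 73/30*e12
(23/45*e2) R2 = 23/90 - 184/135*e12
Summing the partial products and collecting blades:
Answer: 397/30 - 205/54*e12


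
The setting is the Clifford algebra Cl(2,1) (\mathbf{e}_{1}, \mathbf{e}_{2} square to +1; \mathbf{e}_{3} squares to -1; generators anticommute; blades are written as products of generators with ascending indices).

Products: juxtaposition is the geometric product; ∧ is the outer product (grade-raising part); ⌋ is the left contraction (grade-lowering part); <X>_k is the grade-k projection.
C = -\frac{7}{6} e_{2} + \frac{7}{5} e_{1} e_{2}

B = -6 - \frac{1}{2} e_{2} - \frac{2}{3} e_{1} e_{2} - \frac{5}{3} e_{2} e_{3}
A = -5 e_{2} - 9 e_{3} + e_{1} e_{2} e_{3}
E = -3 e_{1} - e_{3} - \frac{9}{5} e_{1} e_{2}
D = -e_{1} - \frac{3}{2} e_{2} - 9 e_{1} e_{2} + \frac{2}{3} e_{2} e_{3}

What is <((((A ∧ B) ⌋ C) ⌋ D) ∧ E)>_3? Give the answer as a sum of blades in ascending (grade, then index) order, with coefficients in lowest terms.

step 1: 30 e_{2} + 54 e_{3} - \frac{9}{2} e_{2} e_{3}
step 2: -35 - 42 e_{1}
step 3: 42 + 35 e_{1} + \frac{861}{2} e_{2} + 315 e_{1} e_{2} - \frac{70}{3} e_{2} e_{3}
step 4: -126 e_{1} - 42 e_{3} + \frac{12159}{10} e_{1} e_{2} - 35 e_{1} e_{3} - \frac{861}{2} e_{2} e_{3} - 245 e_{1} e_{2} e_{3}
step 5: -245 e_{1} e_{2} e_{3}
Answer: -245 e_{1} e_{2} e_{3}


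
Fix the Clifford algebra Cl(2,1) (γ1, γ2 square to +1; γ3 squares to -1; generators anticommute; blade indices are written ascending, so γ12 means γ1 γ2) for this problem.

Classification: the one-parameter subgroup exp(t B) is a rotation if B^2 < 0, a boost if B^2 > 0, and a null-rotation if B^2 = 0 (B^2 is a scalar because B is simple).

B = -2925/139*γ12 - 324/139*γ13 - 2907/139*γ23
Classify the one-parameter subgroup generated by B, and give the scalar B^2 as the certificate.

B^2 term by term: the squares give (-2925/139)^2*(γ12)^2 + (-324/139)^2*(γ13)^2 + (-2907/139)^2*(γ23)^2 = 8555625/19321*(-1) + 104976/19321*(+1) + 8450649/19321*(+1) = 0 (each basis 2-blade squares to minus the product of its generators' squares); cross terms between blades sharing an index anticommute and cancel. So B^2 = 0.
Answer: null-rotation, certificate B^2 = 0. Why this suffices: the scalar 0 survives any versor conjugation, so its sign alone determines the class however B is presented.


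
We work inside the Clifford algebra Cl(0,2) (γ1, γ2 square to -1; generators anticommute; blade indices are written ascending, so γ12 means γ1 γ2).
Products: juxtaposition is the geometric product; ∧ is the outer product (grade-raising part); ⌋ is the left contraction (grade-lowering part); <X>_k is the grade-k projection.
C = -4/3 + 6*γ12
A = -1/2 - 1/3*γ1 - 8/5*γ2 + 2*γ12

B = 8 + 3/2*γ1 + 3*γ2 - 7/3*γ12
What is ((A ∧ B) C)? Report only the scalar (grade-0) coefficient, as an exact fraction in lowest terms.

step 1: -4 - 41/12*γ1 - 143/10*γ2 + 557/30*γ12
step 2: -1591/15 - 3656/45*γ1 + 1187/30*γ2 - 2194/45*γ12
Answer: -1591/15


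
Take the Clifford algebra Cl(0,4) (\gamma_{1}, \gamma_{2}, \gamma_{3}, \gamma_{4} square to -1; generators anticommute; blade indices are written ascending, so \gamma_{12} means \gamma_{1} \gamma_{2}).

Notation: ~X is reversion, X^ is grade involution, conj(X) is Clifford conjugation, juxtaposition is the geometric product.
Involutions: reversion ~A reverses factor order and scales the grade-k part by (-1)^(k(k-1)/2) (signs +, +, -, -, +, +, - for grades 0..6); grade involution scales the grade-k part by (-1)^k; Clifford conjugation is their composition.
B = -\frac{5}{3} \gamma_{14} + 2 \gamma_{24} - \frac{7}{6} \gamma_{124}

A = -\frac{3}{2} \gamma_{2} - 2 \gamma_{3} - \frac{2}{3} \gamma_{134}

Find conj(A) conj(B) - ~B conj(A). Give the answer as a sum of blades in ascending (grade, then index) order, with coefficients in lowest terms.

first term: -\frac{10}{9} \gamma_{3} + 3 \gamma_{4} - \frac{7}{4} \gamma_{14} + \frac{7}{9} \gamma_{23} - \frac{4}{3} \gamma_{123} - \frac{5}{2} \gamma_{124} - \frac{10}{3} \gamma_{134} + 4 \gamma_{234} - \frac{7}{3} \gamma_{1234}
second term: -\frac{10}{9} \gamma_{3} - 3 \gamma_{4} + \frac{7}{4} \gamma_{14} + \frac{7}{9} \gamma_{23} + \frac{4}{3} \gamma_{123} - \frac{5}{2} \gamma_{124} - \frac{10}{3} \gamma_{134} + 4 \gamma_{234} - \frac{7}{3} \gamma_{1234}
Answer: 6 \gamma_{4} - \frac{7}{2} \gamma_{14} - \frac{8}{3} \gamma_{123}


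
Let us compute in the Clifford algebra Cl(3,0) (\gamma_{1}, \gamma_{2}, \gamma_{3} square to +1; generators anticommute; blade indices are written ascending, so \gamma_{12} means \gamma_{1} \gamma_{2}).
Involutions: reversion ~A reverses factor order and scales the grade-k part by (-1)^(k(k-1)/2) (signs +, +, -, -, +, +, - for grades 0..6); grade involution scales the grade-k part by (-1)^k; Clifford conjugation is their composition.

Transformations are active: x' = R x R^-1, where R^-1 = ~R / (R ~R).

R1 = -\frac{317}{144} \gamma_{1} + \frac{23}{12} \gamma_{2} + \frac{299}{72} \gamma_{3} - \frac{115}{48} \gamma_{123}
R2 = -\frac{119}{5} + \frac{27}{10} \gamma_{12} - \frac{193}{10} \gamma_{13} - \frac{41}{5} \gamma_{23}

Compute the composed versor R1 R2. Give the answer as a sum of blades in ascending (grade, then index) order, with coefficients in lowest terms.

Distribute over the terms of R1 (each basis-blade product reordered to ascending indices, repeated generators contracted through their squares):
(-\frac{317}{144} \gamma_{1}) R2 = \frac{37723}{720} \gamma_{1} - \frac{951}{160} \gamma_{2} + \frac{61181}{1440} \gamma_{3} + \frac{12997}{720} \gamma_{123}
(\frac{23}{12} \gamma_{2}) R2 = -\frac{207}{40} \gamma_{1} - \frac{2737}{60} \gamma_{2} - \frac{943}{60} \gamma_{3} + \frac{4439}{120} \gamma_{123}
(\frac{299}{72} \gamma_{3}) R2 = \frac{57707}{720} \gamma_{1} + \frac{12259}{360} \gamma_{2} - \frac{35581}{360} \gamma_{3} + \frac{897}{80} \gamma_{123}
(-\frac{115}{48} \gamma_{123}) R2 = -\frac{943}{48} \gamma_{1} + \frac{4439}{96} \gamma_{2} + \frac{207}{32} \gamma_{3} + \frac{2737}{48} \gamma_{123}
Summing the partial products and collecting blades:
Answer: \frac{25853}{240} \gamma_{1} + \frac{20687}{720} \gamma_{2} - \frac{4723}{72} \gamma_{3} + \frac{88759}{720} \gamma_{123}
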